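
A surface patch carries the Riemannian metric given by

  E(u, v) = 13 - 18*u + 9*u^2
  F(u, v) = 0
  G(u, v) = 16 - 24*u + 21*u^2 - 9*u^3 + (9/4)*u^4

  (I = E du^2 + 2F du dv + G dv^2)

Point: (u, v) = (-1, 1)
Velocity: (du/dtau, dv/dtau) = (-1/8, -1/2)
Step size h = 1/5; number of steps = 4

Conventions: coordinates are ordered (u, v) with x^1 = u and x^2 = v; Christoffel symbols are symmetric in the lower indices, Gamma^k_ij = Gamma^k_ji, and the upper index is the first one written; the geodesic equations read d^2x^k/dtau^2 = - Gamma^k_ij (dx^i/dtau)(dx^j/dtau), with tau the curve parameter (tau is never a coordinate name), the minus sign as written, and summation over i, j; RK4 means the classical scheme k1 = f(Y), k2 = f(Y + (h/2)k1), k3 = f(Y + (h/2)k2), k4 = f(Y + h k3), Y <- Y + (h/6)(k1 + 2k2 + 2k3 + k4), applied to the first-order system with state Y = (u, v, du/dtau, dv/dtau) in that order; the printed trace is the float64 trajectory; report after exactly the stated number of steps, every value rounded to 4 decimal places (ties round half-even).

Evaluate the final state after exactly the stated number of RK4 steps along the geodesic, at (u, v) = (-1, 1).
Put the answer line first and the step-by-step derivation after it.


Answer: u = -1.1849, v = 0.6411, du/dtau = -0.3165, dv/dtau = -0.3871

f(Y) = (du/dtau, dv/dtau, -Gamma^u_ij Y'^i Y'^j, -Gamma^v_ij Y'^i Y'^j) with the Gammas evaluated at the stage position; h = 0.200000; intermediate values shown to 6 dp
step 0: u = -1.0000, v = 1.0000, du/dtau = -0.1250, dv/dtau = -0.5000
step 1:
  k1: at (u, v) = (-1.000000, 1.000000), (du/dtau, dv/dtau) = (-0.125000, -0.500000); Gamma_uuu = -0.450000, Gamma_uuv = 0.000000, Gamma_uvv = 1.275000, Gamma_vuu = 0.000000, Gamma_vuv = -0.705882, Gamma_vvv = 0.000000; k1 = (-0.125000, -0.500000, -0.311719, 0.088235)
  k2: at (u, v) = (-1.012500, 0.950000), (du/dtau, dv/dtau) = (-0.156172, -0.491176); Gamma_uuu = -0.447759, Gamma_uuv = 0.000000, Gamma_uvv = 1.279881, Gamma_vuu = 0.000000, Gamma_vuv = -0.704062, Gamma_vvv = 0.000000; k2 = (-0.156172, -0.491176, -0.297856, 0.108014)
  k3: at (u, v) = (-1.015617, 0.950882), (du/dtau, dv/dtau) = (-0.154786, -0.489199); Gamma_uuu = -0.447204, Gamma_uuv = 0.000000, Gamma_uvv = 1.281100, Gamma_vuu = 0.000000, Gamma_vuv = -0.703608, Gamma_vvv = 0.000000; k3 = (-0.154786, -0.489199, -0.295872, 0.106556)
  k4: at (u, v) = (-1.030957, 0.902160), (du/dtau, dv/dtau) = (-0.184174, -0.478689); Gamma_uuu = -0.444486, Gamma_uuv = 0.000000, Gamma_uvv = 1.287109, Gamma_vuu = 0.000000, Gamma_vuv = -0.701364, Gamma_vvv = 0.000000; k4 = (-0.184174, -0.478689, -0.279855, 0.123668)
  Y <- Y + (h/6)(k1 + 2k2 + 2k3 + k4): u = -1.0310, v = 0.9020, du/dtau = -0.1843, dv/dtau = -0.4786
step 2:
  k1: at (u, v) = (-1.031036, 0.902019), (du/dtau, dv/dtau) = (-0.184301, -0.478632); Gamma_uuu = -0.444472, Gamma_uuv = 0.000000, Gamma_uvv = 1.287140, Gamma_vuu = 0.000000, Gamma_vuv = -0.701352, Gamma_vvv = 0.000000; k1 = (-0.184301, -0.478632, -0.279772, 0.123736)
  k2: at (u, v) = (-1.049466, 0.854156), (du/dtau, dv/dtau) = (-0.212278, -0.466258); Gamma_uuu = -0.441243, Gamma_uuv = 0.000000, Gamma_uvv = 1.294382, Gamma_vuu = 0.000000, Gamma_vuv = -0.698645, Gamma_vvv = 0.000000; k2 = (-0.212278, -0.466258, -0.261511, 0.138299)
  k3: at (u, v) = (-1.052264, 0.855393), (du/dtau, dv/dtau) = (-0.210452, -0.464802); Gamma_uuu = -0.440756, Gamma_uuv = 0.000000, Gamma_uvv = 1.295483, Gamma_vuu = 0.000000, Gamma_vuv = -0.698233, Gamma_vvv = 0.000000; k3 = (-0.210452, -0.464802, -0.260356, 0.136600)
  k4: at (u, v) = (-1.073127, 0.809058), (du/dtau, dv/dtau) = (-0.236372, -0.451312); Gamma_uuu = -0.437156, Gamma_uuv = 0.000000, Gamma_uvv = 1.303715, Gamma_vuu = 0.000000, Gamma_vuv = -0.695153, Gamma_vvv = 0.000000; k4 = (-0.236372, -0.451312, -0.241119, 0.148314)
  Y <- Y + (h/6)(k1 + 2k2 + 2k3 + k4): u = -1.0732, v = 0.8089, du/dtau = -0.2365, dv/dtau = -0.4512
step 3:
  k1: at (u, v) = (-1.073241, 0.808950), (du/dtau, dv/dtau) = (-0.236455, -0.451237); Gamma_uuu = -0.437137, Gamma_uuv = 0.000000, Gamma_uvv = 1.303760, Gamma_vuu = 0.000000, Gamma_vuv = -0.695136, Gamma_vvv = 0.000000; k1 = (-0.236455, -0.451237, -0.241024, 0.148338)
  k2: at (u, v) = (-1.096886, 0.763826), (du/dtau, dv/dtau) = (-0.260558, -0.436403); Gamma_uuu = -0.433118, Gamma_uuv = 0.000000, Gamma_uvv = 1.313126, Gamma_vuu = 0.000000, Gamma_vuv = -0.691631, Gamma_vvv = 0.000000; k2 = (-0.260558, -0.436403, -0.220677, 0.157288)
  k3: at (u, v) = (-1.099297, 0.765310), (du/dtau, dv/dtau) = (-0.258523, -0.435508); Gamma_uuu = -0.432712, Gamma_uuv = 0.000000, Gamma_uvv = 1.314083, Gamma_vuu = 0.000000, Gamma_vuv = -0.691273, Gamma_vvv = 0.000000; k3 = (-0.258523, -0.435508, -0.220319, 0.155659)
  k4: at (u, v) = (-1.124945, 0.721848), (du/dtau, dv/dtau) = (-0.280519, -0.420105); Gamma_uuu = -0.428430, Gamma_uuv = 0.000000, Gamma_uvv = 1.324291, Gamma_vuu = 0.000000, Gamma_vuv = -0.687455, Gamma_vvv = 0.000000; k4 = (-0.280519, -0.420105, -0.200008, 0.162030)
  Y <- Y + (h/6)(k1 + 2k2 + 2k3 + k4): u = -1.1251, v = 0.7218, du/dtau = -0.2806, dv/dtau = -0.4200
step 4:
  k1: at (u, v) = (-1.125079, 0.721778), (du/dtau, dv/dtau) = (-0.280556, -0.420028); Gamma_uuu = -0.428408, Gamma_uuv = 0.000000, Gamma_uvv = 1.324344, Gamma_vuu = 0.000000, Gamma_vuv = -0.687436, Gamma_vvv = 0.000000; k1 = (-0.280556, -0.420028, -0.199925, 0.162017)
  k2: at (u, v) = (-1.153134, 0.679775), (du/dtau, dv/dtau) = (-0.300549, -0.403827); Gamma_uuu = -0.423809, Gamma_uuv = 0.000000, Gamma_uvv = 1.335562, Gamma_vuu = 0.000000, Gamma_vuv = -0.683247, Gamma_vvv = 0.000000; k2 = (-0.300549, -0.403827, -0.179515, 0.165851)
  k3: at (u, v) = (-1.155133, 0.681395), (du/dtau, dv/dtau) = (-0.298508, -0.403443); Gamma_uuu = -0.423485, Gamma_uuv = 0.000000, Gamma_uvv = 1.336363, Gamma_vuu = 0.000000, Gamma_vuv = -0.682948, Gamma_vvv = 0.000000; k3 = (-0.298508, -0.403443, -0.179780, 0.164496)
  k4: at (u, v) = (-1.184780, 0.641089), (du/dtau, dv/dtau) = (-0.316512, -0.387129); Gamma_uuu = -0.418724, Gamma_uuv = 0.000000, Gamma_uvv = 1.348277, Gamma_vuu = 0.000000, Gamma_vuv = -0.678510, Gamma_vvv = 0.000000; k4 = (-0.316512, -0.387129, -0.160117, 0.166277)
  Y <- Y + (h/6)(k1 + 2k2 + 2k3 + k4): u = -1.1849, v = 0.6411, du/dtau = -0.3165, dv/dtau = -0.3871


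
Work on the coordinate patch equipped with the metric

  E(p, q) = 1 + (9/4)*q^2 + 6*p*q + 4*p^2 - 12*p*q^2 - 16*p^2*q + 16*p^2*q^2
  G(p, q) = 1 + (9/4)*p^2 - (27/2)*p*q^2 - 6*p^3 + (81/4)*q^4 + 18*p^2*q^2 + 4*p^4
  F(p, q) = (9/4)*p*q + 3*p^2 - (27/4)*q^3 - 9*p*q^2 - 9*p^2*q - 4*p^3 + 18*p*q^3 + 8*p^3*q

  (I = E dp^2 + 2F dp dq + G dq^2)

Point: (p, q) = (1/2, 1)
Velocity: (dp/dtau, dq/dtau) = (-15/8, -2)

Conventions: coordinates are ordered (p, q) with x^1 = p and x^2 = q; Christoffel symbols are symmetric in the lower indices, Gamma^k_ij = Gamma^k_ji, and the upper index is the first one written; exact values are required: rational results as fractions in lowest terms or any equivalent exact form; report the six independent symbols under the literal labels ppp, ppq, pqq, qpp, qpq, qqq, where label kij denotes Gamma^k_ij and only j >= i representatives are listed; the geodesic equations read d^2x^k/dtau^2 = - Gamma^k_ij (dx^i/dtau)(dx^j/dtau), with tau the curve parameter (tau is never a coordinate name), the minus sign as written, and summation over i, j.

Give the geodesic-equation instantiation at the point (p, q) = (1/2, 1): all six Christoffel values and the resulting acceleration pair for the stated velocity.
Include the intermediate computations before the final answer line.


E = 5/4, F = -17/8, G = 305/16 at the point
E_p = -2, E_q = -1/2, F_p = 33/4, F_q = -19/8, G_p = 17/4, G_q = 153/2
EG - F^2 = 309/16;  g^inv = (16/309) * [[305/16, 17/8], [17/8, 5/4]]
first-kind symbols [ij,l] = (1/2)(d_i g_jl + d_j g_il - d_l g_ij): [pp,p] = E_p/2 = -1, [pp,q] = F_p - E_q/2 = 17/2, [pq,p] = E_q/2 = -1/4, [pq,q] = G_p/2 = 17/8, [qq,p] = F_q - G_p/2 = -9/2, [qq,q] = G_q/2 = 153/4
Gamma^p_ij = (G*[ij,p] - F*[ij,q])/(EG - F^2), Gamma^q_ij = (E*[ij,q] - F*[ij,p])/(EG - F^2)
Gamma_ppp = -16/309, Gamma_ppq = -4/309, Gamma_pqq = -24/103, Gamma_qpp = 136/309, Gamma_qpq = 34/309, Gamma_qqq = 204/103
d^2p/dtau^2 = -(Gamma_ppp*(-15/8)^2 + 2*Gamma_ppq*(-15/8)*(-2) + Gamma_pqq*(-2)^2) = 499/412
d^2q/dtau^2 = -(Gamma_qpp*(-15/8)^2 + 2*Gamma_qpq*(-15/8)*(-2) + Gamma_qqq*(-2)^2) = -8483/824

Answer: Gamma_ppp = -16/309, Gamma_ppq = -4/309, Gamma_pqq = -24/103, Gamma_qpp = 136/309, Gamma_qpq = 34/309, Gamma_qqq = 204/103; accelerations (d^2p/dtau^2, d^2q/dtau^2) = (499/412, -8483/824)


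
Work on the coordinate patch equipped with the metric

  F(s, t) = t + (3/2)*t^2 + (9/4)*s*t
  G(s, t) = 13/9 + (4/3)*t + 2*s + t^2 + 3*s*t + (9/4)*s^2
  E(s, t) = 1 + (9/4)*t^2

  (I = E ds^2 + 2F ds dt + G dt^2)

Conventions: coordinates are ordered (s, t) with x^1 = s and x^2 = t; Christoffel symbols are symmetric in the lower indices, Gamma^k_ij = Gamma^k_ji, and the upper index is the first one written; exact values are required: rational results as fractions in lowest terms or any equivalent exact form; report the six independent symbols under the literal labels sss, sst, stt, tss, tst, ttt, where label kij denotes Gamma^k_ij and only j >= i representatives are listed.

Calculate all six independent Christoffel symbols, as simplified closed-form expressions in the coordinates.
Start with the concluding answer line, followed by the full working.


Answer: Gamma_sss = 0, Gamma_sst = 81*t/(81*s^2 + 108*s*t + 72*s + 117*t^2 + 48*t + 52), Gamma_stt = 54*t/(81*s^2 + 108*s*t + 72*s + 117*t^2 + 48*t + 52), Gamma_tss = 0, Gamma_tst = (81*s + 54*t + 36)/(81*s^2 + 108*s*t + 72*s + 117*t^2 + 48*t + 52), Gamma_ttt = (54*s + 36*t + 24)/(81*s^2 + 108*s*t + 72*s + 117*t^2 + 48*t + 52)

E = 1 + (9/4)*t^2; F = t + (3/2)*t^2 + (9/4)*s*t; G = 13/9 + (4/3)*t + 2*s + t^2 + 3*s*t + (9/4)*s^2
Gamma^k_ij = (1/2) g^{kl} (d_i g_jl + d_j g_il - d_l g_ij), with g^inv = (1/(EG-F^2)) [[G, -F], [-F, E]]
first partials: E_s = 0, E_t = (9/2)*t, F_s = (9/4)*t, F_t = 1 + 3*t + (9/4)*s, G_s = 2 + 3*t + (9/2)*s, G_t = 4/3 + 2*t + 3*s
D = EG - F^2 = 13/9 + (4/3)*t + 2*s + (13/4)*t^2 + 3*s*t + (9/4)*s^2
expanded: Gamma^s_ss = (G E_s - 2F F_s + F E_t)/(2D), Gamma^s_st = (G E_t - F G_s)/(2D), Gamma^s_tt = (2G F_t - G G_s - F G_t)/(2D), Gamma^t_ss = (2E F_s - E E_t - F E_s)/(2D), Gamma^t_st = (E G_s - F E_t)/(2D), Gamma^t_tt = (E G_t - 2F F_t + F G_s)/(2D); substitute and cancel common factors


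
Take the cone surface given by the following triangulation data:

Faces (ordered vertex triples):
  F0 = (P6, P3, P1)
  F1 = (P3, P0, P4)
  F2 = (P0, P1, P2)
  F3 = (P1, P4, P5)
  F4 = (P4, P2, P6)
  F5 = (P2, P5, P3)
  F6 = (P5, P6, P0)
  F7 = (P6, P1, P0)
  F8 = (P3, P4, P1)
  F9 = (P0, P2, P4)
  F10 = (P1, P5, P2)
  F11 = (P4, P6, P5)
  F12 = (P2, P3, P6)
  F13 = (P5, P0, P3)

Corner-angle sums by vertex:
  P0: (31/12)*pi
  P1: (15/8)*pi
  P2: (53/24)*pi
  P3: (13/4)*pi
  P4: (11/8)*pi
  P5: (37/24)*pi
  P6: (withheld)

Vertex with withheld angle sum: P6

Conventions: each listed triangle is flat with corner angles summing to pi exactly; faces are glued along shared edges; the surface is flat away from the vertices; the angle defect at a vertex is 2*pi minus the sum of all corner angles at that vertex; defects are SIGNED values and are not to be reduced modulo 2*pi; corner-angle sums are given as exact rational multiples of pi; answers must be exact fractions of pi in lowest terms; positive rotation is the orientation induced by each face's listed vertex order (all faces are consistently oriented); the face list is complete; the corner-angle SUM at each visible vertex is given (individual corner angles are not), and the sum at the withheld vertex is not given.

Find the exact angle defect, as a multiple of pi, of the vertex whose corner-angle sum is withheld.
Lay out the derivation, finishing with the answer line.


V = 7, E = 21, F = 14; chi = V - E + F = 0
Gauss-Bonnet: total defect = 2*pi*chi = 0; visible defects sum to (-5/6)*pi

Answer: defect(P6) = (5/6)*pi


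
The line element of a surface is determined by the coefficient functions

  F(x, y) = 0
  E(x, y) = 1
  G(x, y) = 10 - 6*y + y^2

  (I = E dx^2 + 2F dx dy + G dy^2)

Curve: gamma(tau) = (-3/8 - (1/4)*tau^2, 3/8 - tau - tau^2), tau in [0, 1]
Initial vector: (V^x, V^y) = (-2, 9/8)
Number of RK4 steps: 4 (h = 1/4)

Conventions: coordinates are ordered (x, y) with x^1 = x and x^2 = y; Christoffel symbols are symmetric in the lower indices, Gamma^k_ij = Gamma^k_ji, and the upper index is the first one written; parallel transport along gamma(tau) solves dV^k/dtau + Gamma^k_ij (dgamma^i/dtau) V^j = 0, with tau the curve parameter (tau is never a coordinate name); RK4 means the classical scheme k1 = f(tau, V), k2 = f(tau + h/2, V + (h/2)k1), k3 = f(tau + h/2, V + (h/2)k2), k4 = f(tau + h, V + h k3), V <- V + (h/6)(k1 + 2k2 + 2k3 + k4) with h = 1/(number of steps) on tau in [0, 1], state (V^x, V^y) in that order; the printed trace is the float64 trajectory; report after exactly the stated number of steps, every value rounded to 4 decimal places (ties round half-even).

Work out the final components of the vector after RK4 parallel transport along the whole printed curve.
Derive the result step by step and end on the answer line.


gamma'(tau) = (-(1/2)*tau, -1 - 2*tau); f(tau, V)^k = -Gamma^k_ij(gamma(tau)) gamma'^i(tau) V^j; h = 1/4; intermediate values shown to 6 dp
curve data and Christoffel symbols at the stage parameters:
  tau = 0.000000: gamma = (-0.375000, 0.375000), gamma' = (0.000000, -1.000000); Gamma_xxx = 0.000000, Gamma_xxy = 0.000000, Gamma_xyy = 0.000000, Gamma_yxx = 0.000000, Gamma_yxy = 0.000000, Gamma_yyy = -0.332673
  tau = 0.125000: gamma = (-0.378906, 0.234375), gamma' = (-0.062500, -1.250000); Gamma_xxx = 0.000000, Gamma_xxy = 0.000000, Gamma_xyy = 0.000000, Gamma_yxx = 0.000000, Gamma_yxy = 0.000000, Gamma_yyy = -0.319774
  tau = 0.250000: gamma = (-0.390625, 0.062500), gamma' = (-0.125000, -1.500000); Gamma_xxx = 0.000000, Gamma_xxy = 0.000000, Gamma_xyy = 0.000000, Gamma_yxx = 0.000000, Gamma_yxy = 0.000000, Gamma_yyy = -0.305071
  tau = 0.375000: gamma = (-0.410156, -0.140625), gamma' = (-0.187500, -1.750000); Gamma_xxx = 0.000000, Gamma_xxy = 0.000000, Gamma_xyy = 0.000000, Gamma_yxx = 0.000000, Gamma_yxy = 0.000000, Gamma_yyy = -0.289098
  tau = 0.500000: gamma = (-0.437500, -0.375000), gamma' = (-0.250000, -2.000000); Gamma_xxx = 0.000000, Gamma_xxy = 0.000000, Gamma_xyy = 0.000000, Gamma_yxx = 0.000000, Gamma_yxy = 0.000000, Gamma_yyy = -0.272383
  tau = 0.625000: gamma = (-0.472656, -0.640625), gamma' = (-0.312500, -2.250000); Gamma_xxx = 0.000000, Gamma_xxy = 0.000000, Gamma_xyy = 0.000000, Gamma_yxx = 0.000000, Gamma_yxy = 0.000000, Gamma_yyy = -0.255408
  tau = 0.750000: gamma = (-0.515625, -0.937500), gamma' = (-0.375000, -2.500000); Gamma_xxx = 0.000000, Gamma_xxy = 0.000000, Gamma_xyy = 0.000000, Gamma_yxx = 0.000000, Gamma_yxy = 0.000000, Gamma_yyy = -0.238580
  tau = 0.875000: gamma = (-0.566406, -1.265625), gamma' = (-0.437500, -2.750000); Gamma_xxx = 0.000000, Gamma_xxy = 0.000000, Gamma_xyy = 0.000000, Gamma_yxx = 0.000000, Gamma_yxy = 0.000000, Gamma_yyy = -0.222219
  tau = 1.000000: gamma = (-0.625000, -1.625000), gamma' = (-0.500000, -3.000000); Gamma_xxx = 0.000000, Gamma_xxy = 0.000000, Gamma_xyy = 0.000000, Gamma_yxx = 0.000000, Gamma_yxy = 0.000000, Gamma_yyy = -0.206560
step 0: V^x = -2.0000, V^y = 1.1250
step 1: k1 = (0.000000, -0.374257), k2 = (0.000000, -0.430983), k3 = (0.000000, -0.428148), k4 = (0.000000, -0.465826); V <- V + (h/6)(k1 + 2k2 + 2k3 + k4): V^x = -2.0000, V^y = 1.0184
step 2: k1 = (0.000000, -0.466027), k2 = (0.000000, -0.485760), k3 = (0.000000, -0.484512), k4 = (0.000000, -0.488805); V <- V + (h/6)(k1 + 2k2 + 2k3 + k4): V^x = -2.0000, V^y = 0.8978
step 3: k1 = (0.000000, -0.489071), k2 = (0.000000, -0.480783), k3 = (0.000000, -0.481379), k4 = (0.000000, -0.463690); V <- V + (h/6)(k1 + 2k2 + 2k3 + k4): V^x = -2.0000, V^y = 0.7779
step 4: k1 = (0.000000, -0.463968), k2 = (0.000000, -0.439925), k3 = (0.000000, -0.441762), k4 = (0.000000, -0.413600); V <- V + (h/6)(k1 + 2k2 + 2k3 + k4): V^x = -2.0000, V^y = 0.6678

Answer: V^x = -2.0000, V^y = 0.6678


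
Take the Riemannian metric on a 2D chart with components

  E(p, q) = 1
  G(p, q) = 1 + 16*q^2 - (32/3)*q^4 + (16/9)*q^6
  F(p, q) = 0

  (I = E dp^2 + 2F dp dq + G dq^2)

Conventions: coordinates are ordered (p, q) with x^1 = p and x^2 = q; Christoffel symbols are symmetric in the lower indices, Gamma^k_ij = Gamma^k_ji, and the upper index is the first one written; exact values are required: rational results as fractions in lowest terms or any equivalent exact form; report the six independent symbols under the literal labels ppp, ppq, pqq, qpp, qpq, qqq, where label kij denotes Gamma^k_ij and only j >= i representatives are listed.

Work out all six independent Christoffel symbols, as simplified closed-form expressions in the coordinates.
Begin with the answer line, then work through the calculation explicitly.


Answer: Gamma_ppp = 0, Gamma_ppq = 0, Gamma_pqq = 0, Gamma_qpp = 0, Gamma_qpq = 0, Gamma_qqq = (48*q^5 - 192*q^3 + 144*q)/(16*q^6 - 96*q^4 + 144*q^2 + 9)

E = 1; F = 0; G = 1 + 16*q^2 - (32/3)*q^4 + (16/9)*q^6
Gamma^k_ij = (1/2) g^{kl} (d_i g_jl + d_j g_il - d_l g_ij), with g^inv = (1/(EG-F^2)) [[G, -F], [-F, E]]
first partials: E_p = 0, E_q = 0, F_p = 0, F_q = 0, G_p = 0, G_q = 32*q - (128/3)*q^3 + (32/3)*q^5
D = EG - F^2 = 1 + 16*q^2 - (32/3)*q^4 + (16/9)*q^6
expanded: Gamma^p_pp = (G E_p - 2F F_p + F E_q)/(2D), Gamma^p_pq = (G E_q - F G_p)/(2D), Gamma^p_qq = (2G F_q - G G_p - F G_q)/(2D), Gamma^q_pp = (2E F_p - E E_q - F E_p)/(2D), Gamma^q_pq = (E G_p - F E_q)/(2D), Gamma^q_qq = (E G_q - 2F F_q + F G_p)/(2D); substitute and cancel common factors


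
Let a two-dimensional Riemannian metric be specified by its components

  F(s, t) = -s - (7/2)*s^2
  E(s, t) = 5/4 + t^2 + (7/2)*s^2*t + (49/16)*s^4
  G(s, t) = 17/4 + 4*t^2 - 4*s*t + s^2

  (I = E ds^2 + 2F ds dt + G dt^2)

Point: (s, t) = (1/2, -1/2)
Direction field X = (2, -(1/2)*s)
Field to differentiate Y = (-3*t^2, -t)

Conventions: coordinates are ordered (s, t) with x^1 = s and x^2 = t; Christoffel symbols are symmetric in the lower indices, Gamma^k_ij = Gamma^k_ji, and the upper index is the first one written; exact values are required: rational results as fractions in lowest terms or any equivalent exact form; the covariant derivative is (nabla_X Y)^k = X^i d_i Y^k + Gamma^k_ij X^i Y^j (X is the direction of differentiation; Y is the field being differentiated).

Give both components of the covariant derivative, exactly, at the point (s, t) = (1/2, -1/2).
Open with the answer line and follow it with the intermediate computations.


Answer: (nabla_X Y)^s = 18893/12820, (nabla_X Y)^t = 53233/25640

E = 321/256, F = -11/8, G = 13/2 at the point
E_s = -7/32, E_t = -1/8, F_s = -9/2, F_t = 0, G_s = 3, G_t = -6
EG - F^2 = 3205/512;  g^inv = (512/3205) * [[13/2, 11/8], [11/8, 321/256]]
first-kind symbols [ij,l] = (1/2)(d_i g_jl + d_j g_il - d_l g_ij): [ss,s] = E_s/2 = -7/64, [ss,t] = F_s - E_t/2 = -71/16, [st,s] = E_t/2 = -1/16, [st,t] = G_s/2 = 3/2, [tt,s] = F_t - G_s/2 = -3/2, [tt,t] = G_t/2 = -3
Gamma^s_ij = (G*[ij,s] - F*[ij,t])/(EG - F^2), Gamma^t_ij = (E*[ij,t] - F*[ij,s])/(EG - F^2)
Gamma_sss = -3488/3205, Gamma_sst = 848/3205, Gamma_stt = -7104/3205, Gamma_tss = -23407/25640, Gamma_tst = 919/3205, Gamma_ttt = -2982/3205
X = (2, -1/4), Y = (-3/4, 1/2) at the point


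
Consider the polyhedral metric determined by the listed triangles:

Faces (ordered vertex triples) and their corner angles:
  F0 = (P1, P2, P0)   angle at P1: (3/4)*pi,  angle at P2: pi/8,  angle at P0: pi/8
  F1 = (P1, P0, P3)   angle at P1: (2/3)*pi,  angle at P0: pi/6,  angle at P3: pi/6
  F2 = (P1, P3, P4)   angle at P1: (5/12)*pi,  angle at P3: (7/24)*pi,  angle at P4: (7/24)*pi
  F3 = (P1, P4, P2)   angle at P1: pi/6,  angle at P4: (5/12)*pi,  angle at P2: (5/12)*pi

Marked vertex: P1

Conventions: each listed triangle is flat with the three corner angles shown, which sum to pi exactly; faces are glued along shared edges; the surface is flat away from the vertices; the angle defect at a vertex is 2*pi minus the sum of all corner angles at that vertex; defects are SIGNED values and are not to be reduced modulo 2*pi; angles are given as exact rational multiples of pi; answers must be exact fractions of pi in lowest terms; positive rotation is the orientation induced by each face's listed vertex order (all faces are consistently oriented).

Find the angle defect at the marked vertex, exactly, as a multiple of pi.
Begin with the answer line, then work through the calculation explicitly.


Answer: defect(P1) = 0

Sum of corner angles at P1: 2*pi
defect = 2*pi - 2*pi


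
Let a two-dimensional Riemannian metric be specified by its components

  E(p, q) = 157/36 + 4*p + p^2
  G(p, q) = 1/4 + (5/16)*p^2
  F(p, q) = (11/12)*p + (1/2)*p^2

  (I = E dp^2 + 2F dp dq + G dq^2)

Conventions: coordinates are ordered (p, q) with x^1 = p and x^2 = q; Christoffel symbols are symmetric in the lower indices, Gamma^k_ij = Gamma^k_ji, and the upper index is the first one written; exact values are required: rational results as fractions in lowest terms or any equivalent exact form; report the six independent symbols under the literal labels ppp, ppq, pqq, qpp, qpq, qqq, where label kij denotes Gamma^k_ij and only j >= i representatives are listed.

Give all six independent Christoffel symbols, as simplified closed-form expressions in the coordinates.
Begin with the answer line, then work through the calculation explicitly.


Answer: Gamma_ppp = (-108*p^3 - 432*p^2 - 340*p + 288)/(36*p^4 + 192*p^3 + 445*p^2 + 576*p + 628), Gamma_ppq = (-90*p^3 - 165*p^2)/(36*p^4 + 192*p^3 + 445*p^2 + 576*p + 628), Gamma_pqq = (-225*p^3 - 180*p)/(144*p^4 + 768*p^3 + 1780*p^2 + 2304*p + 2512), Gamma_qpp = (864*p^3 + 5184*p^2 + 10704*p + 6908)/(108*p^4 + 576*p^3 + 1335*p^2 + 1728*p + 1884), Gamma_qpq = (180*p^3 + 720*p^2 + 785*p)/(36*p^4 + 192*p^3 + 445*p^2 + 576*p + 628), Gamma_qqq = (90*p^3 + 165*p^2)/(36*p^4 + 192*p^3 + 445*p^2 + 576*p + 628)

E = 157/36 + 4*p + p^2; F = (11/12)*p + (1/2)*p^2; G = 1/4 + (5/16)*p^2
Gamma^k_ij = (1/2) g^{kl} (d_i g_jl + d_j g_il - d_l g_ij), with g^inv = (1/(EG-F^2)) [[G, -F], [-F, E]]
first partials: E_p = 4 + 2*p, E_q = 0, F_p = 11/12 + p, F_q = 0, G_p = (5/8)*p, G_q = 0
D = EG - F^2 = 157/144 + p + (445/576)*p^2 + (1/3)*p^3 + (1/16)*p^4
expanded: Gamma^p_pp = (G E_p - 2F F_p + F E_q)/(2D), Gamma^p_pq = (G E_q - F G_p)/(2D), Gamma^p_qq = (2G F_q - G G_p - F G_q)/(2D), Gamma^q_pp = (2E F_p - E E_q - F E_p)/(2D), Gamma^q_pq = (E G_p - F E_q)/(2D), Gamma^q_qq = (E G_q - 2F F_q + F G_p)/(2D); substitute and cancel common factors


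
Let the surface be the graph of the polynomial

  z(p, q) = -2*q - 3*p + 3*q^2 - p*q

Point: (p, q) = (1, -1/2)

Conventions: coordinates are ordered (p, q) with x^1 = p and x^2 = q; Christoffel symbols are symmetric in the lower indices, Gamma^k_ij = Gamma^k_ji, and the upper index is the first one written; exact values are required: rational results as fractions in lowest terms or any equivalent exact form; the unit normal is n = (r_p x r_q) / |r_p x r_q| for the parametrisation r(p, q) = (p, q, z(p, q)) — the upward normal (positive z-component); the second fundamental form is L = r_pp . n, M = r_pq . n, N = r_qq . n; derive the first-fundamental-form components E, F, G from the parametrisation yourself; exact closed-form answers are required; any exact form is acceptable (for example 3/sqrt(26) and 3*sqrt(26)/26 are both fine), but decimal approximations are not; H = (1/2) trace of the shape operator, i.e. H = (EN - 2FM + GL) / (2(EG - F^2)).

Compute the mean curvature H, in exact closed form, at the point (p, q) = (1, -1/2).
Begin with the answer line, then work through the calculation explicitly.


Answer: H = 294*sqrt(173)/29929

z_p = -5/2, z_q = -6, z_pp = 0, z_pq = -1, z_qq = 6
E = 29/4, F = 15, G = 37; answer radicand W^2 = 173/4
unnormalised second-form numerators: l = 0, m = -1, n = 6; L = l/sqrt(173/4), and similarly M = m/sqrt(W^2), N = n/sqrt(W^2)
H = (E*n - 2*F*m + G*l) / (2*(EG - F^2)*sqrt(W^2)); E*n - 2*F*m + G*l = 147/2, EG - F^2 = 173/4, so H = (147/173)/sqrt(173/4)


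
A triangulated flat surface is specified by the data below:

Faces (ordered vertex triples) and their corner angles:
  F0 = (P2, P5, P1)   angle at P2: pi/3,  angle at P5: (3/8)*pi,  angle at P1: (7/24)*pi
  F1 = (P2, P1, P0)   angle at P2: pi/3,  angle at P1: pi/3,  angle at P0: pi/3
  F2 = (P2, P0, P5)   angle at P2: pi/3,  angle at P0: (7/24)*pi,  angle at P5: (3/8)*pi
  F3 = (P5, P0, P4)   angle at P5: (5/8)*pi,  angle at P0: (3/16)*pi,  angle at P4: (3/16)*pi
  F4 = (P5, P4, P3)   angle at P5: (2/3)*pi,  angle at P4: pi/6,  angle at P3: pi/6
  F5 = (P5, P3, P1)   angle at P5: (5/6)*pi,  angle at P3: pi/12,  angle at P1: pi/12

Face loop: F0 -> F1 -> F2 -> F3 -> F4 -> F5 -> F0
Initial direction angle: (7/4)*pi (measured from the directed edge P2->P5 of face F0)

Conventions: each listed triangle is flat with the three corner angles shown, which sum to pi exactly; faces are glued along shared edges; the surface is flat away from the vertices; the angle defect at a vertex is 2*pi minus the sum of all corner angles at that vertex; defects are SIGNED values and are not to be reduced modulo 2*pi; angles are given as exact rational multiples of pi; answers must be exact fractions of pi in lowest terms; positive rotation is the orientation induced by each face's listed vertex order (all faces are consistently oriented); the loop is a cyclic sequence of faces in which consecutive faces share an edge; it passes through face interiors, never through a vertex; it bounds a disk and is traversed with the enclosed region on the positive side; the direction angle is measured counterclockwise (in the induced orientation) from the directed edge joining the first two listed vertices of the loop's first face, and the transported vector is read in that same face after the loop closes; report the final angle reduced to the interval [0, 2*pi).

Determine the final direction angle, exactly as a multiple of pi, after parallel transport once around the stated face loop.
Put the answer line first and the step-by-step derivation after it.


Answer: final direction angle = (15/8)*pi

enclosed vertex P2: corner angles sum to pi, defect = 2*pi - pi = pi
enclosed vertex P5: corner angles sum to (23/8)*pi, defect = 2*pi - (23/8)*pi = (-7/8)*pi
the final direction is the initial angle plus the enclosed defects, taken mod 2*pi in the induced orientation
final angle = (7/4)*pi + pi/8 = (15/8)*pi (mod 2*pi)


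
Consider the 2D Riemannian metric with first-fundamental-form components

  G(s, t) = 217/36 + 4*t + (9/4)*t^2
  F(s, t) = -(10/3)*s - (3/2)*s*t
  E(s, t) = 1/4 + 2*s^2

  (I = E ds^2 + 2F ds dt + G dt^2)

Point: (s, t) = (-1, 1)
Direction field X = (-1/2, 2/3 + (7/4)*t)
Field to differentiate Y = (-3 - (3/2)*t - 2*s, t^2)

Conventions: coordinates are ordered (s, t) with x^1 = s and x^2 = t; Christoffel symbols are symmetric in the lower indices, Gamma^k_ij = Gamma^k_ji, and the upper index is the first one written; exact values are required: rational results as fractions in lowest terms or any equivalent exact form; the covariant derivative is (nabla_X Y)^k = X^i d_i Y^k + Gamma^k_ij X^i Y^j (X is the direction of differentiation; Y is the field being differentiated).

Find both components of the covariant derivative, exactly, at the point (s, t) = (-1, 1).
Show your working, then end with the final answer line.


E = 9/4, F = 29/6, G = 221/18 at the point
E_s = -4, E_t = 0, F_s = -29/6, F_t = 3/2, G_s = 0, G_t = 17/2
EG - F^2 = 307/72;  g^inv = (72/307) * [[221/18, -29/6], [-29/6, 9/4]]
first-kind symbols [ij,l] = (1/2)(d_i g_jl + d_j g_il - d_l g_ij): [ss,s] = E_s/2 = -2, [ss,t] = F_s - E_t/2 = -29/6, [st,s] = E_t/2 = 0, [st,t] = G_s/2 = 0, [tt,s] = F_t - G_s/2 = 3/2, [tt,t] = G_t/2 = 17/4
Gamma^s_ij = (G*[ij,s] - F*[ij,t])/(EG - F^2), Gamma^t_ij = (E*[ij,t] - F*[ij,s])/(EG - F^2)
Gamma_sss = -86/307, Gamma_sst = 0, Gamma_stt = -153/307, Gamma_tss = -87/307, Gamma_tst = 0, Gamma_ttt = 333/614
X = (-1/2, 29/12), Y = (-5/2, 1) at the point

Answer: (nabla_X Y)^s = -10265/2456, (nabla_X Y)^t = 42659/7368


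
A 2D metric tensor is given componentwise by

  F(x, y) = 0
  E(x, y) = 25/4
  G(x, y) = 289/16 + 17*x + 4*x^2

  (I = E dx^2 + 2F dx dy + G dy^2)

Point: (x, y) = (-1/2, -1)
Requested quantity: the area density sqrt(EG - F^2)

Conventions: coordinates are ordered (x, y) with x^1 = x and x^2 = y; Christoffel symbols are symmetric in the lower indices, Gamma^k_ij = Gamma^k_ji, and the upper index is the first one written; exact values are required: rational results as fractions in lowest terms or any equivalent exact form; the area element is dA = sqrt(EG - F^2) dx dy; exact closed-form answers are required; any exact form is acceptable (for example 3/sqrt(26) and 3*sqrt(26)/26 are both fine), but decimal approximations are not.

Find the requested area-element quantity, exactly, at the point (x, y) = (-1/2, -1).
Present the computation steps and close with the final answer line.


E = 25/4, F = 0, G = 169/16; EG - F^2 = 4225/64

Answer: sqrt(EG - F^2) = 65/8


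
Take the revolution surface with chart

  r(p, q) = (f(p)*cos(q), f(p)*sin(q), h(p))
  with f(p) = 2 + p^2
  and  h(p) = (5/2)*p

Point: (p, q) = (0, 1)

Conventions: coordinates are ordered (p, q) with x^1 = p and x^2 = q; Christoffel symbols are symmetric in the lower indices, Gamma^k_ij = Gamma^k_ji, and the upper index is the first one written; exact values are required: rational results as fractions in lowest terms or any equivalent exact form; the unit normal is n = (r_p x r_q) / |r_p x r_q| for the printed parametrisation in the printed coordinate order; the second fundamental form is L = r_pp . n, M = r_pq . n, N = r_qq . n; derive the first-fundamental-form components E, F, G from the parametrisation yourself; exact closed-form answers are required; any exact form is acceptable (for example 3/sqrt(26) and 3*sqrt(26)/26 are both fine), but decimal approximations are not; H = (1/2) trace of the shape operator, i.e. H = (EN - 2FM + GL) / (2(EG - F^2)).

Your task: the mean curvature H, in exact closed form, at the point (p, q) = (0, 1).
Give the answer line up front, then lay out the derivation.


Answer: H = 9/100

f = 2, f' = 0, f'' = 2, h' = 5/2, h'' = 0
E = 25/4, F = 0, G = 4; answer radicand W^2 = 25/4
unnormalised second-form numerators: l = -5, m = 0, n = 5; L = l/sqrt(25/4), and similarly M = m/sqrt(W^2), N = n/sqrt(W^2)
H = (E*n - 2*F*m + G*l) / (2*(EG - F^2)*sqrt(W^2)); E*n - 2*F*m + G*l = 45/4, EG - F^2 = 25, so H = (9/40)/sqrt(25/4)


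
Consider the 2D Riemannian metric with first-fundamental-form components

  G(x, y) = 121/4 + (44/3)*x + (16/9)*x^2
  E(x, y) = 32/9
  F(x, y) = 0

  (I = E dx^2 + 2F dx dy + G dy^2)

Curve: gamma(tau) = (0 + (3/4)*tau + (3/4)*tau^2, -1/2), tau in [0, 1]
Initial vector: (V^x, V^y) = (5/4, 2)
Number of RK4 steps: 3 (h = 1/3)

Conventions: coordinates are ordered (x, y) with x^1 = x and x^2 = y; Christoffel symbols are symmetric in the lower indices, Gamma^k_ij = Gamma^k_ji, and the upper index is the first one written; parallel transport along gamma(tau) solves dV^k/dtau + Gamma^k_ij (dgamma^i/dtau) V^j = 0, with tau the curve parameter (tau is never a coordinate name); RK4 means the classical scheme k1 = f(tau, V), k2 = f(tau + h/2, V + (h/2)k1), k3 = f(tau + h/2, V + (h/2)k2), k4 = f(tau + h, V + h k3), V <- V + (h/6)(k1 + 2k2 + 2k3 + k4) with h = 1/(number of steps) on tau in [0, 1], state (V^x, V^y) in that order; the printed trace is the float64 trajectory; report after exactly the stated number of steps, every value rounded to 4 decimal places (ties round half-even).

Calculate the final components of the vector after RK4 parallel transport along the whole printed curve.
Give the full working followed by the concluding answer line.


gamma'(tau) = (3/4 + (3/2)*tau, 0); f(tau, V)^k = -Gamma^k_ij(gamma(tau)) gamma'^i(tau) V^j; h = 1/3; intermediate values shown to 6 dp
curve data and Christoffel symbols at the stage parameters:
  tau = 0.000000: gamma = (0.000000, -0.500000), gamma' = (0.750000, 0.000000); Gamma_xxx = 0.000000, Gamma_xxy = 0.000000, Gamma_xyy = -2.062500, Gamma_yxx = 0.000000, Gamma_yxy = 0.242424, Gamma_yyy = 0.000000
  tau = 0.166667: gamma = (0.145833, -0.500000), gamma' = (1.000000, 0.000000); Gamma_xxx = 0.000000, Gamma_xxy = 0.000000, Gamma_xyy = -2.135417, Gamma_yxx = 0.000000, Gamma_yxy = 0.234146, Gamma_yyy = 0.000000
  tau = 0.333333: gamma = (0.333333, -0.500000), gamma' = (1.250000, 0.000000); Gamma_xxx = 0.000000, Gamma_xxy = 0.000000, Gamma_xyy = -2.229167, Gamma_yxx = 0.000000, Gamma_yxy = 0.224299, Gamma_yyy = 0.000000
  tau = 0.500000: gamma = (0.562500, -0.500000), gamma' = (1.500000, 0.000000); Gamma_xxx = 0.000000, Gamma_xxy = 0.000000, Gamma_xyy = -2.343750, Gamma_yxx = 0.000000, Gamma_yxy = 0.213333, Gamma_yyy = 0.000000
  tau = 0.666667: gamma = (0.833333, -0.500000), gamma' = (1.750000, 0.000000); Gamma_xxx = 0.000000, Gamma_xxy = 0.000000, Gamma_xyy = -2.479167, Gamma_yxx = 0.000000, Gamma_yxy = 0.201681, Gamma_yyy = 0.000000
  tau = 0.833333: gamma = (1.145833, -0.500000), gamma' = (2.000000, 0.000000); Gamma_xxx = 0.000000, Gamma_xxy = 0.000000, Gamma_xyy = -2.635417, Gamma_yxx = 0.000000, Gamma_yxy = 0.189723, Gamma_yyy = 0.000000
  tau = 1.000000: gamma = (1.500000, -0.500000), gamma' = (2.250000, 0.000000); Gamma_xxx = 0.000000, Gamma_xxy = 0.000000, Gamma_xyy = -2.812500, Gamma_yxx = 0.000000, Gamma_yxy = 0.177778, Gamma_yyy = 0.000000
step 0: V^x = 1.2500, V^y = 2.0000
step 1: k1 = (0.000000, -0.363636), k2 = (0.000000, -0.454102), k3 = (0.000000, -0.450572), k4 = (0.000000, -0.518638); V <- V + (h/6)(k1 + 2k2 + 2k3 + k4): V^x = 1.2500, V^y = 1.8505
step 2: k1 = (0.000000, -0.518822), k2 = (0.000000, -0.564478), k3 = (0.000000, -0.562043), k4 = (0.000000, -0.586983); V <- V + (h/6)(k1 + 2k2 + 2k3 + k4): V^x = 1.2500, V^y = 1.6639
step 3: k1 = (0.000000, -0.587246), k2 = (0.000000, -0.594209), k3 = (0.000000, -0.593769), k4 = (0.000000, -0.586376); V <- V + (h/6)(k1 + 2k2 + 2k3 + k4): V^x = 1.2500, V^y = 1.4667

Answer: V^x = 1.2500, V^y = 1.4667


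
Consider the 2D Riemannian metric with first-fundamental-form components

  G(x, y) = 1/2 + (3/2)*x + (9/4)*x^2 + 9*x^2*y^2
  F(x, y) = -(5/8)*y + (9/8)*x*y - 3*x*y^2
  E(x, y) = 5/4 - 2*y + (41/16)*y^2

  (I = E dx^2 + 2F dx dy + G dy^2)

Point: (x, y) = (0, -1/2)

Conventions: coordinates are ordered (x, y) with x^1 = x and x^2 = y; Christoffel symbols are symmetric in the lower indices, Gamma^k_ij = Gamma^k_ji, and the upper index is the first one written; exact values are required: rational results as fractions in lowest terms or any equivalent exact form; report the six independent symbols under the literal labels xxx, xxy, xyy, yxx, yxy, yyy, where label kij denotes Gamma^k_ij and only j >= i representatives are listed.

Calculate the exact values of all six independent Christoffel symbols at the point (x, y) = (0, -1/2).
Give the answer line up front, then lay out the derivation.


Answer: Gamma_xxx = -31/138, Gamma_xxy = -352/345, Gamma_xyy = -176/345, Gamma_yxx = 1147/552, Gamma_yxy = 295/138, Gamma_yyy = 22/69

E = 185/64, F = 5/16, G = 1/2 at the point
E_x = 0, E_y = -73/16, F_x = -21/16, F_y = -5/8, G_x = 3/2, G_y = 0
EG - F^2 = 345/256;  g^inv = (256/345) * [[1/2, -5/16], [-5/16, 185/64]]
first-kind symbols [ij,l] = (1/2)(d_i g_jl + d_j g_il - d_l g_ij): [xx,x] = E_x/2 = 0, [xx,y] = F_x - E_y/2 = 31/32, [xy,x] = E_y/2 = -73/32, [xy,y] = G_x/2 = 3/4, [yy,x] = F_y - G_x/2 = -11/8, [yy,y] = G_y/2 = 0
Gamma^x_ij = (G*[ij,x] - F*[ij,y])/(EG - F^2), Gamma^y_ij = (E*[ij,y] - F*[ij,x])/(EG - F^2)


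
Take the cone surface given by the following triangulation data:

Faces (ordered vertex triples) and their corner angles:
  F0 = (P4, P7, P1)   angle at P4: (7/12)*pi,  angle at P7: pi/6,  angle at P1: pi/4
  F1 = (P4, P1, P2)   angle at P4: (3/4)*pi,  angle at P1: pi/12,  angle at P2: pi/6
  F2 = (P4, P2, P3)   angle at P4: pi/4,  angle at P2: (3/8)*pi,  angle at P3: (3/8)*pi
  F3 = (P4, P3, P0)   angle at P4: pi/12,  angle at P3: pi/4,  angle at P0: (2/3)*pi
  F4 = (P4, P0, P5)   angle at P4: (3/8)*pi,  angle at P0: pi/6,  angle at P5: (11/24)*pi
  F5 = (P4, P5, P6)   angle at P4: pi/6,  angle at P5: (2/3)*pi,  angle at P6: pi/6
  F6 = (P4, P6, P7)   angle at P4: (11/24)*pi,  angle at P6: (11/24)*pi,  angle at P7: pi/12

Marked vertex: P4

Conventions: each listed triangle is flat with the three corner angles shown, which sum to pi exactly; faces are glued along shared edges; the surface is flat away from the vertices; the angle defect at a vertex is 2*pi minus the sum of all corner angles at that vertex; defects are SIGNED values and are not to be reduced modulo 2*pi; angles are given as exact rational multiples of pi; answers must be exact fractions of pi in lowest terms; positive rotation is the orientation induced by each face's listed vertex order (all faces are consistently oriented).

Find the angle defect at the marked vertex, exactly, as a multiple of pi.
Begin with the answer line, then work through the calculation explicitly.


Answer: defect(P4) = (-2/3)*pi

Sum of corner angles at P4: (8/3)*pi
defect = 2*pi - (8/3)*pi


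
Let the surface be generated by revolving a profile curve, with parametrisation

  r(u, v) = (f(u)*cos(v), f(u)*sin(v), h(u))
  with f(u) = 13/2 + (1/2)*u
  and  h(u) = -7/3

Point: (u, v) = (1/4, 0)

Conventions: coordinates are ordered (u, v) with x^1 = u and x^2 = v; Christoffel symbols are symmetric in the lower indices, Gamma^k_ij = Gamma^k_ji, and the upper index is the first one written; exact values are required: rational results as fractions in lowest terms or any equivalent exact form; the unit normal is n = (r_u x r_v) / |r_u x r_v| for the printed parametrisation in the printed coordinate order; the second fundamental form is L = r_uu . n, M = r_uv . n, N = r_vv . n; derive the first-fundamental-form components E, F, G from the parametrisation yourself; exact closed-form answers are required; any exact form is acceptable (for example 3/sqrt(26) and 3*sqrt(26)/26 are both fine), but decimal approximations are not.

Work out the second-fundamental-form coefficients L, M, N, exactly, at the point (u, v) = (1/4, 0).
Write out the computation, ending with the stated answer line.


f = 53/8, f' = 1/2, f'' = 0, h' = 0, h'' = 0
E = 1/4, F = 0, G = 2809/64; answer radicand W^2 = 1/4
unnormalised second-form numerators: l = 0, m = 0, n = 0; L = l/sqrt(1/4), and similarly M = m/sqrt(W^2), N = n/sqrt(W^2)

Answer: L = 0, M = 0, N = 0


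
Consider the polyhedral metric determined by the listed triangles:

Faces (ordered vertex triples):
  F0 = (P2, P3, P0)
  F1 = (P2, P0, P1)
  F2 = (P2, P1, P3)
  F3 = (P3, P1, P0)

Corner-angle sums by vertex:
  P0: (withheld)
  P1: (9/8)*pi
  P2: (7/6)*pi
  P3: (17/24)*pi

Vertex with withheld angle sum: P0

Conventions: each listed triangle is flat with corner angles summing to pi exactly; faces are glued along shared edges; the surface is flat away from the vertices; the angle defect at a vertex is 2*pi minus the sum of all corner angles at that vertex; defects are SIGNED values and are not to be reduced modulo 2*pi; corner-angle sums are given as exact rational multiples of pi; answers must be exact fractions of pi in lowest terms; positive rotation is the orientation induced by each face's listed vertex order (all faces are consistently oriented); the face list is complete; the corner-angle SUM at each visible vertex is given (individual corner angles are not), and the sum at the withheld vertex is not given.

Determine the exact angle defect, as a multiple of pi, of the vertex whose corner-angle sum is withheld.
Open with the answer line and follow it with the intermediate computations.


Answer: defect(P0) = pi

V = 4, E = 6, F = 4; chi = V - E + F = 2
Gauss-Bonnet: total defect = 2*pi*chi = 4*pi; visible defects sum to 3*pi


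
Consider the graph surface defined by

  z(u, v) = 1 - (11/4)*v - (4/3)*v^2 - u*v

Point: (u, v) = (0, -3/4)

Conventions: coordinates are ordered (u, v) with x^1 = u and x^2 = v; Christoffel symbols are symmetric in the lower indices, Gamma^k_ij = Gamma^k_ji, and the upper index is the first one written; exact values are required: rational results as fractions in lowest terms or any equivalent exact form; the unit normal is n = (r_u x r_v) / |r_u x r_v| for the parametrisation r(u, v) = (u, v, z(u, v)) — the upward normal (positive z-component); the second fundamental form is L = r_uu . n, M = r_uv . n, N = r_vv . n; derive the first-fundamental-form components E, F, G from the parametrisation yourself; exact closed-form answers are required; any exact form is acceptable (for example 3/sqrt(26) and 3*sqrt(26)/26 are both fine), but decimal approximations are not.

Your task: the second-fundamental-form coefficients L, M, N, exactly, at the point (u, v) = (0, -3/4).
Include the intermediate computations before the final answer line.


z_u = 3/4, z_v = -3/4, z_uu = 0, z_uv = -1, z_vv = -8/3
E = 25/16, F = -9/16, G = 25/16; answer radicand W^2 = 17/8
unnormalised second-form numerators: l = 0, m = -1, n = -8/3; L = l/sqrt(17/8), and similarly M = m/sqrt(W^2), N = n/sqrt(W^2)

Answer: L = 0, M = -2*sqrt(34)/17, N = -16*sqrt(34)/51
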